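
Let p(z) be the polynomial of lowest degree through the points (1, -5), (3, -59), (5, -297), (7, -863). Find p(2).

-18

Using Newton's divided-difference form:
p[1,3] = (-59 - (-5)) / (3 - 1) = -27
p[3,5] = (-297 - (-59)) / (5 - 3) = -119
p[5,7] = (-863 - (-297)) / (7 - 5) = -283
p[1,3,5] = (-119 - (-27)) / (5 - 1) = -23
p[3,5,7] = (-283 - (-119)) / (7 - 3) = -41
p[1,3,5,7] = (-41 - (-23)) / (7 - 1) = -3
p(2) = -5 + (-27)·(1) + (-23)·(1)·(-1) + (-3)·(1)·(-1)·(-3) = -18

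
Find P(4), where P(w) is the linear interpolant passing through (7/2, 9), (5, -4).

L_0(4) = (-1)/[(-3/2)] = 2/3
L_1(4) = (1/2)/[(3/2)] = 1/3
Sum: 9·(2/3) + (-4)·(1/3) = 14/3

14/3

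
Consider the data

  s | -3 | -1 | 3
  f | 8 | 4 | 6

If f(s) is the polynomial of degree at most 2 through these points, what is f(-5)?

Evaluate each Lagrange basis at s = -5:
L_0(-5) = (-4)·(-8)/[(-2)·(-6)] = 8/3
L_1(-5) = (-2)·(-8)/[(2)·(-4)] = -2
L_2(-5) = (-2)·(-4)/[(6)·(4)] = 1/3
Sum: 8·(8/3) + 4·(-2) + 6·(1/3) = 46/3

46/3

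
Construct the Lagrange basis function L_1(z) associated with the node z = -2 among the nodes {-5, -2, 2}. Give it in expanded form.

L_1(z) = (z + 5)(z - 2) / [(3)·(-4)]
       = (z^2 + 3z - 10) / (-12)

L_1(z) = -(1/12)z^2 - (1/4)z + 5/6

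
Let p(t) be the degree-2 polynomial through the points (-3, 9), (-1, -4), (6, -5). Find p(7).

Evaluate each Lagrange basis at t = 7:
L_0(7) = (8)·(1)/[(-2)·(-9)] = 4/9
L_1(7) = (10)·(1)/[(2)·(-7)] = -5/7
L_2(7) = (10)·(8)/[(9)·(7)] = 80/63
Sum: 9·(4/9) + (-4)·(-5/7) + (-5)·(80/63) = 32/63

32/63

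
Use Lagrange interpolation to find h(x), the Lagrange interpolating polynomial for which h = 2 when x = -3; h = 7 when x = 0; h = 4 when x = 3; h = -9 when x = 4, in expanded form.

h(x) = -(23/63)x^3 - (4/9)x^2 + (76/21)x + 7

L_0(x) = x(x - 3)(x - 4) / [-126] = -(1/126)x^3 + (1/18)x^2 - (2/21)x
L_1(x) = (x + 3)(x - 3)(x - 4) / [36] = (1/36)x^3 - (1/9)x^2 - (1/4)x + 1
L_2(x) = (x + 3)x(x - 4) / [-18] = -(1/18)x^3 + (1/18)x^2 + (2/3)x
L_3(x) = (x + 3)x(x - 3) / [28] = (1/28)x^3 - (9/28)x
h(x) = 2·L_0 + 7·L_1 + 4·L_2 + (-9)·L_3
  2·L_0(x) = -(1/63)x^3 + (1/9)x^2 - (4/21)x
  7·L_1(x) = (7/36)x^3 - (7/9)x^2 - (7/4)x + 7
  4·L_2(x) = -(2/9)x^3 + (2/9)x^2 + (8/3)x
  (-9)·L_3(x) = -(9/28)x^3 + (81/28)x
Adding term by term: -(23/63)x^3 - (4/9)x^2 + (76/21)x + 7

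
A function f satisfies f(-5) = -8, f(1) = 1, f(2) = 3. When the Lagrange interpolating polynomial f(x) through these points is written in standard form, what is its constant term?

-6/7

Build the Lagrange basis polynomials:
L_0(x) = (x - 1)(x - 2) / [42] = (1/42)x^2 - (1/14)x + 1/21
L_1(x) = (x + 5)(x - 2) / [-6] = -(1/6)x^2 - (1/2)x + 5/3
L_2(x) = (x + 5)(x - 1) / [7] = (1/7)x^2 + (4/7)x - 5/7
f(x) = (-8)·L_0 + 1·L_1 + 3·L_2
Only the constant term is needed; take it from each L_i and combine:
(-8)·(1/21) + 1·(5/3) + 3·(-5/7) = -6/7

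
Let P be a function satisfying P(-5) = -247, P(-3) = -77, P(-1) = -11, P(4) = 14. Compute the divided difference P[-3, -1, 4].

-4

P[-3,-1] = (-11 - (-77)) / (-1 - (-3)) = 33
P[-1,4] = (14 - (-11)) / (4 - (-1)) = 5
P[-3,-1,4] = (5 - 33) / (4 - (-3)) = -4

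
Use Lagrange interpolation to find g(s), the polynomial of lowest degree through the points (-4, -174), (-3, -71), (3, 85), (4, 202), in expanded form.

Build the Lagrange basis polynomials:
L_0(s) = (s + 3)(s - 3)(s - 4) / [-56] = -(1/56)s^3 + (1/14)s^2 + (9/56)s - 9/14
L_1(s) = (s + 4)(s - 3)(s - 4) / [42] = (1/42)s^3 - (1/14)s^2 - (8/21)s + 8/7
L_2(s) = (s + 4)(s + 3)(s - 4) / [-42] = -(1/42)s^3 - (1/14)s^2 + (8/21)s + 8/7
L_3(s) = (s + 4)(s + 3)(s - 3) / [56] = (1/56)s^3 + (1/14)s^2 - (9/56)s - 9/14
g(s) = (-174)·L_0 + (-71)·L_1 + 85·L_2 + 202·L_3
  (-174)·L_0(s) = (87/28)s^3 - (87/7)s^2 - (783/28)s + 783/7
  (-71)·L_1(s) = -(71/42)s^3 + (71/14)s^2 + (568/21)s - 568/7
  85·L_2(s) = -(85/42)s^3 - (85/14)s^2 + (680/21)s + 680/7
  202·L_3(s) = (101/28)s^3 + (101/7)s^2 - (909/28)s - 909/7
Adding term by term: 3s^3 + s^2 - s - 2

g(s) = 3s^3 + s^2 - s - 2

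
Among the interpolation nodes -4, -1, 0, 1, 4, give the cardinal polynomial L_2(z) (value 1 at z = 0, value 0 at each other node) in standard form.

L_2(z) = (1/16)z^4 - (17/16)z^2 + 1

L_2(z) = (z + 4)(z + 1)(z - 1)(z - 4) / [(4)·(1)·(-1)·(-4)]
       = (z^4 - 17z^2 + 16) / (16)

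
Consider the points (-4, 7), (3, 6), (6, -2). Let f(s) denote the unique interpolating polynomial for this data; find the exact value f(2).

268/35

Evaluate each Lagrange basis at s = 2:
L_0(2) = (-1)·(-4)/[(-7)·(-10)] = 2/35
L_1(2) = (6)·(-4)/[(7)·(-3)] = 8/7
L_2(2) = (6)·(-1)/[(10)·(3)] = -1/5
Sum: 7·(2/35) + 6·(8/7) + (-2)·(-1/5) = 268/35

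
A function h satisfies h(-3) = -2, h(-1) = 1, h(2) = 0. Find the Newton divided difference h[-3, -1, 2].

-11/30

h[-3,-1] = (1 - (-2)) / (-1 - (-3)) = 3/2
h[-1,2] = (0 - 1) / (2 - (-1)) = -1/3
h[-3,-1,2] = (-1/3 - 3/2) / (2 - (-3)) = -11/30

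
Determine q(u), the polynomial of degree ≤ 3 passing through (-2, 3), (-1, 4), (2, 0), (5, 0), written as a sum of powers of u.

q(u) = (29/252)u^3 - (59/126)u^2 - (305/252)u + 425/126

Newton's divided differences:
q[-2,-1] = (4 - 3) / (-1 - (-2)) = 1
q[-1,2] = (0 - 4) / (2 - (-1)) = -4/3
q[2,5] = (0 - 0) / (5 - 2) = 0
q[-2,-1,2] = (-4/3 - 1) / (2 - (-2)) = -7/12
q[-1,2,5] = (0 - (-4/3)) / (5 - (-1)) = 2/9
q[-2,-1,2,5] = (2/9 - (-7/12)) / (5 - (-2)) = 29/252
q(u) = 3 + 1·(u + 2) + (-7/12)·(u + 2)(u + 1) + (29/252)·(u + 2)(u + 1)(u - 2)
Expanding: q(u) = (29/252)u^3 - (59/126)u^2 - (305/252)u + 425/126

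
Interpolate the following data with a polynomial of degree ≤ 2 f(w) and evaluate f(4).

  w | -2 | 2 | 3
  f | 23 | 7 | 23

47

Using Newton's divided-difference form:
f[-2,2] = (7 - 23) / (2 - (-2)) = -4
f[2,3] = (23 - 7) / (3 - 2) = 16
f[-2,2,3] = (16 - (-4)) / (3 - (-2)) = 4
f(4) = 23 + (-4)·(6) + 4·(6)·(2) = 47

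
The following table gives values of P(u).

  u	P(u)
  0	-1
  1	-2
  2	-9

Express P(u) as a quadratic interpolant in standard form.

P(u) = -3u^2 + 2u - 1

Build the Lagrange basis polynomials:
L_0(u) = (u - 1)(u - 2) / [2] = (1/2)u^2 - (3/2)u + 1
L_1(u) = u(u - 2) / [-1] = -u^2 + 2u
L_2(u) = u(u - 1) / [2] = (1/2)u^2 - (1/2)u
P(u) = (-1)·L_0 + (-2)·L_1 + (-9)·L_2
  (-1)·L_0(u) = -(1/2)u^2 + (3/2)u - 1
  (-2)·L_1(u) = 2u^2 - 4u
  (-9)·L_2(u) = -(9/2)u^2 + (9/2)u
Adding term by term: -3u^2 + 2u - 1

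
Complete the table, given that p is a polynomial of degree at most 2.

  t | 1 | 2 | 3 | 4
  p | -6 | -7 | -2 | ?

9

The 3 known values determine p uniquely (degree ≤ 2).
L_0(4) = (2)·(1)/[(-1)·(-2)] = 1
L_1(4) = (3)·(1)/[(1)·(-1)] = -3
L_2(4) = (3)·(2)/[(2)·(1)] = 3
Sum: (-6)·(1) + (-7)·(-3) + (-2)·(3) = 9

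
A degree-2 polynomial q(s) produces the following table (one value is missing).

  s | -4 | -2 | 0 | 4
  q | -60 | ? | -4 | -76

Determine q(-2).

The 3 known values determine q uniquely (degree ≤ 2).
Evaluate each Lagrange basis at s = -2:
L_0(-2) = (-2)·(-6)/[(-4)·(-8)] = 3/8
L_1(-2) = (2)·(-6)/[(4)·(-4)] = 3/4
L_2(-2) = (2)·(-2)/[(8)·(4)] = -1/8
Sum: (-60)·(3/8) + (-4)·(3/4) + (-76)·(-1/8) = -16

-16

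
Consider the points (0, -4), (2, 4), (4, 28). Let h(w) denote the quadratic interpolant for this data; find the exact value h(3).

Evaluate each Lagrange basis at w = 3:
L_0(3) = (1)·(-1)/[(-2)·(-4)] = -1/8
L_1(3) = (3)·(-1)/[(2)·(-2)] = 3/4
L_2(3) = (3)·(1)/[(4)·(2)] = 3/8
Sum: (-4)·(-1/8) + 4·(3/4) + 28·(3/8) = 14

14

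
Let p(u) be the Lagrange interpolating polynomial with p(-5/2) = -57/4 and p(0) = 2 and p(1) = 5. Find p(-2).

L_0(-2) = (-2)·(-3)/[(-5/2)·(-7/2)] = 24/35
L_1(-2) = (1/2)·(-3)/[(5/2)·(-1)] = 3/5
L_2(-2) = (1/2)·(-2)/[(7/2)·(1)] = -2/7
Sum: (-57/4)·(24/35) + 2·(3/5) + 5·(-2/7) = -10

-10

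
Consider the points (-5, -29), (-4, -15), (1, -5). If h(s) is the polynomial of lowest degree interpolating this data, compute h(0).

L_0(0) = (4)·(-1)/[(-1)·(-6)] = -2/3
L_1(0) = (5)·(-1)/[(1)·(-5)] = 1
L_2(0) = (5)·(4)/[(6)·(5)] = 2/3
Sum: (-29)·(-2/3) + (-15)·(1) + (-5)·(2/3) = 1

1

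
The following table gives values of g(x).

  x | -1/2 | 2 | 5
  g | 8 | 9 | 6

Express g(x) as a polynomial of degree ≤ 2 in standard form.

g(x) = -(14/55)x^2 + (43/55)x + 93/11

Newton's divided differences:
g[-1/2,2] = (9 - 8) / (2 - (-1/2)) = 2/5
g[2,5] = (6 - 9) / (5 - 2) = -1
g[-1/2,2,5] = (-1 - 2/5) / (5 - (-1/2)) = -14/55
g(x) = 8 + (2/5)·(x + 1/2) + (-14/55)·(x + 1/2)(x - 2)
Expanding: g(x) = -(14/55)x^2 + (43/55)x + 93/11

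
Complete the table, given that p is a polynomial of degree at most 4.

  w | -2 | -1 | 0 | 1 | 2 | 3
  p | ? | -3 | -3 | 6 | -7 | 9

The 5 known values determine p uniquely (degree ≤ 4).
Evaluate each Lagrange basis at w = -2:
L_0(-2) = (-2)·(-3)·(-4)·(-5)/[(-1)·(-2)·(-3)·(-4)] = 5
L_1(-2) = (-1)·(-3)·(-4)·(-5)/[(1)·(-1)·(-2)·(-3)] = -10
L_2(-2) = (-1)·(-2)·(-4)·(-5)/[(2)·(1)·(-1)·(-2)] = 10
L_3(-2) = (-1)·(-2)·(-3)·(-5)/[(3)·(2)·(1)·(-1)] = -5
L_4(-2) = (-1)·(-2)·(-3)·(-4)/[(4)·(3)·(2)·(1)] = 1
Sum: (-3)·(5) + (-3)·(-10) + 6·(10) + (-7)·(-5) + 9·(1) = 119

119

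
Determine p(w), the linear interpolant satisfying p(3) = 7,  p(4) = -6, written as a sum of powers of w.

Build the Lagrange basis polynomials:
L_0(w) = (w - 4) / [-1] = -w + 4
L_1(w) = (w - 3) / [1] = w - 3
p(w) = 7·L_0 + (-6)·L_1
  7·L_0(w) = -7w + 28
  (-6)·L_1(w) = -6w + 18
Adding term by term: -13w + 46

p(w) = -13w + 46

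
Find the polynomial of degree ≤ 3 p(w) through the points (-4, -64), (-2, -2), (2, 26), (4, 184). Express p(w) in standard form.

p(w) = 2w^3 + 4w^2 - w - 4

Build the Lagrange basis polynomials:
L_0(w) = (w + 2)(w - 2)(w - 4) / [-96] = -(1/96)w^3 + (1/24)w^2 + (1/24)w - 1/6
L_1(w) = (w + 4)(w - 2)(w - 4) / [48] = (1/48)w^3 - (1/24)w^2 - (1/3)w + 2/3
L_2(w) = (w + 4)(w + 2)(w - 4) / [-48] = -(1/48)w^3 - (1/24)w^2 + (1/3)w + 2/3
L_3(w) = (w + 4)(w + 2)(w - 2) / [96] = (1/96)w^3 + (1/24)w^2 - (1/24)w - 1/6
p(w) = (-64)·L_0 + (-2)·L_1 + 26·L_2 + 184·L_3
  (-64)·L_0(w) = (2/3)w^3 - (8/3)w^2 - (8/3)w + 32/3
  (-2)·L_1(w) = -(1/24)w^3 + (1/12)w^2 + (2/3)w - 4/3
  26·L_2(w) = -(13/24)w^3 - (13/12)w^2 + (26/3)w + 52/3
  184·L_3(w) = (23/12)w^3 + (23/3)w^2 - (23/3)w - 92/3
Adding term by term: 2w^3 + 4w^2 - w - 4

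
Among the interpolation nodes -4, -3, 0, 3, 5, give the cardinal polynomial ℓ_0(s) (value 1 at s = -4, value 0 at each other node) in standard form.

ℓ_0(s) = (1/252)s^4 - (5/252)s^3 - (1/28)s^2 + (5/28)s

ℓ_0(s) = (s + 3)s(s - 3)(s - 5) / [(-1)·(-4)·(-7)·(-9)]
       = (s^4 - 5s^3 - 9s^2 + 45s) / (252)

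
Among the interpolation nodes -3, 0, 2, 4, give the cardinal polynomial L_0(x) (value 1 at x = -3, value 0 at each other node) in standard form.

L_0(x) = x(x - 2)(x - 4) / [(-3)·(-5)·(-7)]
       = (x^3 - 6x^2 + 8x) / (-105)

L_0(x) = -(1/105)x^3 + (2/35)x^2 - (8/105)x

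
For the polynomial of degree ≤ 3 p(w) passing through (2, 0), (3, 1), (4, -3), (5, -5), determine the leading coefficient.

L_0(w) = (w - 3)(w - 4)(w - 5) / [-6] = -(1/6)w^3 + 2w^2 - (47/6)w + 10
L_1(w) = (w - 2)(w - 4)(w - 5) / [2] = (1/2)w^3 - (11/2)w^2 + 19w - 20
L_2(w) = (w - 2)(w - 3)(w - 5) / [-2] = -(1/2)w^3 + 5w^2 - (31/2)w + 15
L_3(w) = (w - 2)(w - 3)(w - 4) / [6] = (1/6)w^3 - (3/2)w^2 + (13/3)w - 4
p(w) = 0·L_0 + 1·L_1 + (-3)·L_2 + (-5)·L_3
Only the coefficient of w^3 is needed; take it from each L_i and combine:
0·(-1/6) + 1·(1/2) + (-3)·(-1/2) + (-5)·(1/6) = 7/6

7/6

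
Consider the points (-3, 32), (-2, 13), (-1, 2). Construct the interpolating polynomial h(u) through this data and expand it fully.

Build the Lagrange basis polynomials:
L_0(u) = (u + 2)(u + 1) / [2] = (1/2)u^2 + (3/2)u + 1
L_1(u) = (u + 3)(u + 1) / [-1] = -u^2 - 4u - 3
L_2(u) = (u + 3)(u + 2) / [2] = (1/2)u^2 + (5/2)u + 3
h(u) = 32·L_0 + 13·L_1 + 2·L_2
  32·L_0(u) = 16u^2 + 48u + 32
  13·L_1(u) = -13u^2 - 52u - 39
  2·L_2(u) = u^2 + 5u + 6
Adding term by term: 4u^2 + u - 1

h(u) = 4u^2 + u - 1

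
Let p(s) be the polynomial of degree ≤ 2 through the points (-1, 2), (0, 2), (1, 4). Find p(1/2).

11/4

Evaluate each Lagrange basis at s = 1/2:
L_0(1/2) = (1/2)·(-1/2)/[(-1)·(-2)] = -1/8
L_1(1/2) = (3/2)·(-1/2)/[(1)·(-1)] = 3/4
L_2(1/2) = (3/2)·(1/2)/[(2)·(1)] = 3/8
Sum: 2·(-1/8) + 2·(3/4) + 4·(3/8) = 11/4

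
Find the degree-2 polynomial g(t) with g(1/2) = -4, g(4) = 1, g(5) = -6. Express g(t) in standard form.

g(t) = -(118/63)t^2 + (69/7)t - 533/63

Build the Lagrange basis polynomials:
L_0(t) = (t - 4)(t - 5) / [63/4] = (4/63)t^2 - (4/7)t + 80/63
L_1(t) = (t - 1/2)(t - 5) / [-7/2] = -(2/7)t^2 + (11/7)t - 5/7
L_2(t) = (t - 1/2)(t - 4) / [9/2] = (2/9)t^2 - t + 4/9
g(t) = (-4)·L_0 + 1·L_1 + (-6)·L_2
  (-4)·L_0(t) = -(16/63)t^2 + (16/7)t - 320/63
  1·L_1(t) = -(2/7)t^2 + (11/7)t - 5/7
  (-6)·L_2(t) = -(4/3)t^2 + 6t - 8/3
Adding term by term: -(118/63)t^2 + (69/7)t - 533/63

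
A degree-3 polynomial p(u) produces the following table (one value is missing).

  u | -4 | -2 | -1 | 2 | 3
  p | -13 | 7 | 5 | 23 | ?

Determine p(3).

57

The 4 known values determine p uniquely (degree ≤ 3).
L_0(3) = (5)·(4)·(1)/[(-2)·(-3)·(-6)] = -5/9
L_1(3) = (7)·(4)·(1)/[(2)·(-1)·(-4)] = 7/2
L_2(3) = (7)·(5)·(1)/[(3)·(1)·(-3)] = -35/9
L_3(3) = (7)·(5)·(4)/[(6)·(4)·(3)] = 35/18
Sum: (-13)·(-5/9) + 7·(7/2) + 5·(-35/9) + 23·(35/18) = 57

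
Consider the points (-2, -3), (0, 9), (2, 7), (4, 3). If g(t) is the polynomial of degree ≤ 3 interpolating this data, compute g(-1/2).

249/32

Using Newton's divided-difference form:
g[-2,0] = (9 - (-3)) / (0 - (-2)) = 6
g[0,2] = (7 - 9) / (2 - 0) = -1
g[2,4] = (3 - 7) / (4 - 2) = -2
g[-2,0,2] = (-1 - 6) / (2 - (-2)) = -7/4
g[0,2,4] = (-2 - (-1)) / (4 - 0) = -1/4
g[-2,0,2,4] = (-1/4 - (-7/4)) / (4 - (-2)) = 1/4
g(-1/2) = -3 + 6·(3/2) + (-7/4)·(3/2)·(-1/2) + (1/4)·(3/2)·(-1/2)·(-5/2) = 249/32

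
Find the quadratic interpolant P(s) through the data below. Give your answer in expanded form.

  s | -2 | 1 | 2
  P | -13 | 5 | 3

P(s) = -2s^2 + 4s + 3

L_0(s) = (s - 1)(s - 2) / [12] = (1/12)s^2 - (1/4)s + 1/6
L_1(s) = (s + 2)(s - 2) / [-3] = -(1/3)s^2 + 4/3
L_2(s) = (s + 2)(s - 1) / [4] = (1/4)s^2 + (1/4)s - 1/2
P(s) = (-13)·L_0 + 5·L_1 + 3·L_2
  (-13)·L_0(s) = -(13/12)s^2 + (13/4)s - 13/6
  5·L_1(s) = -(5/3)s^2 + 20/3
  3·L_2(s) = (3/4)s^2 + (3/4)s - 3/2
Adding term by term: -2s^2 + 4s + 3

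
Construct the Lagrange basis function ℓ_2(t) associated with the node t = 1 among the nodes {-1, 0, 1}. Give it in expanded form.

ℓ_2(t) = (t + 1)t / [(2)·(1)]
       = (t^2 + t) / (2)

ℓ_2(t) = (1/2)t^2 + (1/2)t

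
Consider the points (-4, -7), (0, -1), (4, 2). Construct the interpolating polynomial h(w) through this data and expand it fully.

Build the Lagrange basis polynomials:
L_0(w) = w(w - 4) / [32] = (1/32)w^2 - (1/8)w
L_1(w) = (w + 4)(w - 4) / [-16] = -(1/16)w^2 + 1
L_2(w) = (w + 4)w / [32] = (1/32)w^2 + (1/8)w
h(w) = (-7)·L_0 + (-1)·L_1 + 2·L_2
  (-7)·L_0(w) = -(7/32)w^2 + (7/8)w
  (-1)·L_1(w) = (1/16)w^2 - 1
  2·L_2(w) = (1/16)w^2 + (1/4)w
Adding term by term: -(3/32)w^2 + (9/8)w - 1

h(w) = -(3/32)w^2 + (9/8)w - 1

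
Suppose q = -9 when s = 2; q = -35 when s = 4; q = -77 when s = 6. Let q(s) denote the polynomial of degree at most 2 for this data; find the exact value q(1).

-2

Evaluate each Lagrange basis at s = 1:
L_0(1) = (-3)·(-5)/[(-2)·(-4)] = 15/8
L_1(1) = (-1)·(-5)/[(2)·(-2)] = -5/4
L_2(1) = (-1)·(-3)/[(4)·(2)] = 3/8
Sum: (-9)·(15/8) + (-35)·(-5/4) + (-77)·(3/8) = -2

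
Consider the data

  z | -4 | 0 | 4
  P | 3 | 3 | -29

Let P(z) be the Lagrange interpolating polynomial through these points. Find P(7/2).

-93/4

L_0(7/2) = (7/2)·(-1/2)/[(-4)·(-8)] = -7/128
L_1(7/2) = (15/2)·(-1/2)/[(4)·(-4)] = 15/64
L_2(7/2) = (15/2)·(7/2)/[(8)·(4)] = 105/128
Sum: 3·(-7/128) + 3·(15/64) + (-29)·(105/128) = -93/4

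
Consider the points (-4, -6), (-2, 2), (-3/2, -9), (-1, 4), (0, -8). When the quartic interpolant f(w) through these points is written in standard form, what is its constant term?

-8

L_0(w) = (w + 2)(w + 3/2)(w + 1)w / [60] = (1/60)w^4 + (3/40)w^3 + (13/120)w^2 + (1/20)w
L_1(w) = (w + 4)(w + 3/2)(w + 1)w / [-2] = -(1/2)w^4 - (13/4)w^3 - (23/4)w^2 - 3w
L_2(w) = (w + 4)(w + 2)(w + 1)w / [15/16] = (16/15)w^4 + (112/15)w^3 + (224/15)w^2 + (128/15)w
L_3(w) = (w + 4)(w + 2)(w + 3/2)w / [-3/2] = -(2/3)w^4 - 5w^3 - (34/3)w^2 - 8w
L_4(w) = (w + 4)(w + 2)(w + 3/2)(w + 1) / [12] = (1/12)w^4 + (17/24)w^3 + (49/24)w^2 + (29/12)w + 1
f(w) = (-6)·L_0 + 2·L_1 + (-9)·L_2 + 4·L_3 + (-8)·L_4
Only the constant term is needed; take it from each L_i and combine:
(-6)·(0) + 2·(0) + (-9)·(0) + 4·(0) + (-8)·(1) = -8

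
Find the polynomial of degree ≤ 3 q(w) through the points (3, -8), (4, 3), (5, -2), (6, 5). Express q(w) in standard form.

q(w) = (14/3)w^3 - 64w^2 + (859/3)w - 417

Newton's divided differences:
q[3,4] = (3 - (-8)) / (4 - 3) = 11
q[4,5] = (-2 - 3) / (5 - 4) = -5
q[5,6] = (5 - (-2)) / (6 - 5) = 7
q[3,4,5] = (-5 - 11) / (5 - 3) = -8
q[4,5,6] = (7 - (-5)) / (6 - 4) = 6
q[3,4,5,6] = (6 - (-8)) / (6 - 3) = 14/3
q(w) = -8 + 11·(w - 3) + (-8)·(w - 3)(w - 4) + (14/3)·(w - 3)(w - 4)(w - 5)
Expanding: q(w) = (14/3)w^3 - 64w^2 + (859/3)w - 417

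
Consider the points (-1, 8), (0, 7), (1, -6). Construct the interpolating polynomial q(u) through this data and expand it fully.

Build the Lagrange basis polynomials:
L_0(u) = u(u - 1) / [2] = (1/2)u^2 - (1/2)u
L_1(u) = (u + 1)(u - 1) / [-1] = -u^2 + 1
L_2(u) = (u + 1)u / [2] = (1/2)u^2 + (1/2)u
q(u) = 8·L_0 + 7·L_1 + (-6)·L_2
  8·L_0(u) = 4u^2 - 4u
  7·L_1(u) = -7u^2 + 7
  (-6)·L_2(u) = -3u^2 - 3u
Adding term by term: -6u^2 - 7u + 7

q(u) = -6u^2 - 7u + 7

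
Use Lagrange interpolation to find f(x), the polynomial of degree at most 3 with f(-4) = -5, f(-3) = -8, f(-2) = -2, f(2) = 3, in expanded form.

f(x) = -(109/120)x^3 - (147/40)x^2 + (293/60)x + 76/5

Build the Lagrange basis polynomials:
L_0(x) = (x + 3)(x + 2)(x - 2) / [-12] = -(1/12)x^3 - (1/4)x^2 + (1/3)x + 1
L_1(x) = (x + 4)(x + 2)(x - 2) / [5] = (1/5)x^3 + (4/5)x^2 - (4/5)x - 16/5
L_2(x) = (x + 4)(x + 3)(x - 2) / [-8] = -(1/8)x^3 - (5/8)x^2 + (1/4)x + 3
L_3(x) = (x + 4)(x + 3)(x + 2) / [120] = (1/120)x^3 + (3/40)x^2 + (13/60)x + 1/5
f(x) = (-5)·L_0 + (-8)·L_1 + (-2)·L_2 + 3·L_3
  (-5)·L_0(x) = (5/12)x^3 + (5/4)x^2 - (5/3)x - 5
  (-8)·L_1(x) = -(8/5)x^3 - (32/5)x^2 + (32/5)x + 128/5
  (-2)·L_2(x) = (1/4)x^3 + (5/4)x^2 - (1/2)x - 6
  3·L_3(x) = (1/40)x^3 + (9/40)x^2 + (13/20)x + 3/5
Adding term by term: -(109/120)x^3 - (147/40)x^2 + (293/60)x + 76/5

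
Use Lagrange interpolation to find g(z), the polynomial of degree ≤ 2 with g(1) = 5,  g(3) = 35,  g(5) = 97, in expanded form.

Build the Lagrange basis polynomials:
L_0(z) = (z - 3)(z - 5) / [8] = (1/8)z^2 - z + 15/8
L_1(z) = (z - 1)(z - 5) / [-4] = -(1/4)z^2 + (3/2)z - 5/4
L_2(z) = (z - 1)(z - 3) / [8] = (1/8)z^2 - (1/2)z + 3/8
g(z) = 5·L_0 + 35·L_1 + 97·L_2
  5·L_0(z) = (5/8)z^2 - 5z + 75/8
  35·L_1(z) = -(35/4)z^2 + (105/2)z - 175/4
  97·L_2(z) = (97/8)z^2 - (97/2)z + 291/8
Adding term by term: 4z^2 - z + 2

g(z) = 4z^2 - z + 2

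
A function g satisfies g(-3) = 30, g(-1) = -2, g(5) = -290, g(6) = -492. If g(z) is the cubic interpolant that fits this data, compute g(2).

Evaluate each Lagrange basis at z = 2:
L_0(2) = (3)·(-3)·(-4)/[(-2)·(-8)·(-9)] = -1/4
L_1(2) = (5)·(-3)·(-4)/[(2)·(-6)·(-7)] = 5/7
L_2(2) = (5)·(3)·(-4)/[(8)·(6)·(-1)] = 5/4
L_3(2) = (5)·(3)·(-3)/[(9)·(7)·(1)] = -5/7
Sum: 30·(-1/4) + (-2)·(5/7) + (-290)·(5/4) + (-492)·(-5/7) = -20

-20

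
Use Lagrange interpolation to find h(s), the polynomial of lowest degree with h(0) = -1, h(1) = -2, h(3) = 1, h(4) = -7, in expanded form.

h(s) = -s^3 + (29/6)s^2 - (29/6)s - 1

Build the Lagrange basis polynomials:
L_0(s) = (s - 1)(s - 3)(s - 4) / [-12] = -(1/12)s^3 + (2/3)s^2 - (19/12)s + 1
L_1(s) = s(s - 3)(s - 4) / [6] = (1/6)s^3 - (7/6)s^2 + 2s
L_2(s) = s(s - 1)(s - 4) / [-6] = -(1/6)s^3 + (5/6)s^2 - (2/3)s
L_3(s) = s(s - 1)(s - 3) / [12] = (1/12)s^3 - (1/3)s^2 + (1/4)s
h(s) = (-1)·L_0 + (-2)·L_1 + 1·L_2 + (-7)·L_3
  (-1)·L_0(s) = (1/12)s^3 - (2/3)s^2 + (19/12)s - 1
  (-2)·L_1(s) = -(1/3)s^3 + (7/3)s^2 - 4s
  1·L_2(s) = -(1/6)s^3 + (5/6)s^2 - (2/3)s
  (-7)·L_3(s) = -(7/12)s^3 + (7/3)s^2 - (7/4)s
Adding term by term: -s^3 + (29/6)s^2 - (29/6)s - 1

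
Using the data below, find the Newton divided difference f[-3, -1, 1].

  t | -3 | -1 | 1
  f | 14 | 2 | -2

f[-3,-1] = (2 - 14) / (-1 - (-3)) = -6
f[-1,1] = (-2 - 2) / (1 - (-1)) = -2
f[-3,-1,1] = (-2 - (-6)) / (1 - (-3)) = 1

1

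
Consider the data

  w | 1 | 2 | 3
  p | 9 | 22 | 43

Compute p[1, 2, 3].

p[1,2] = (22 - 9) / (2 - 1) = 13
p[2,3] = (43 - 22) / (3 - 2) = 21
p[1,2,3] = (21 - 13) / (3 - 1) = 4

4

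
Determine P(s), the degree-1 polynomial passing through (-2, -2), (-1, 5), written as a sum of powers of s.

Build the Lagrange basis polynomials:
L_0(s) = (s + 1) / [-1] = -s - 1
L_1(s) = (s + 2) / [1] = s + 2
P(s) = (-2)·L_0 + 5·L_1
  (-2)·L_0(s) = 2s + 2
  5·L_1(s) = 5s + 10
Adding term by term: 7s + 12

P(s) = 7s + 12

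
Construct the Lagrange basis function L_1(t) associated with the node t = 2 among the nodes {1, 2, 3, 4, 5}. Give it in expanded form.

L_1(t) = -(1/6)t^4 + (13/6)t^3 - (59/6)t^2 + (107/6)t - 10

L_1(t) = (t - 1)(t - 3)(t - 4)(t - 5) / [(1)·(-1)·(-2)·(-3)]
       = (t^4 - 13t^3 + 59t^2 - 107t + 60) / (-6)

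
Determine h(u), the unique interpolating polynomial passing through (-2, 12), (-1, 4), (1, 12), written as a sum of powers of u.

L_0(u) = (u + 1)(u - 1) / [3] = (1/3)u^2 - 1/3
L_1(u) = (u + 2)(u - 1) / [-2] = -(1/2)u^2 - (1/2)u + 1
L_2(u) = (u + 2)(u + 1) / [6] = (1/6)u^2 + (1/2)u + 1/3
h(u) = 12·L_0 + 4·L_1 + 12·L_2
  12·L_0(u) = 4u^2 - 4
  4·L_1(u) = -2u^2 - 2u + 4
  12·L_2(u) = 2u^2 + 6u + 4
Adding term by term: 4u^2 + 4u + 4

h(u) = 4u^2 + 4u + 4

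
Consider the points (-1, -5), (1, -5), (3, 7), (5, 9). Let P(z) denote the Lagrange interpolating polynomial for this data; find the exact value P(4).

L_0(4) = (3)·(1)·(-1)/[(-2)·(-4)·(-6)] = 1/16
L_1(4) = (5)·(1)·(-1)/[(2)·(-2)·(-4)] = -5/16
L_2(4) = (5)·(3)·(-1)/[(4)·(2)·(-2)] = 15/16
L_3(4) = (5)·(3)·(1)/[(6)·(4)·(2)] = 5/16
Sum: (-5)·(1/16) + (-5)·(-5/16) + 7·(15/16) + 9·(5/16) = 85/8

85/8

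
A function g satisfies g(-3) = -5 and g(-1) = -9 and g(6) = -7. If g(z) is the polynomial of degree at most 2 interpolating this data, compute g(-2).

Evaluate each Lagrange basis at z = -2:
L_0(-2) = (-1)·(-8)/[(-2)·(-9)] = 4/9
L_1(-2) = (1)·(-8)/[(2)·(-7)] = 4/7
L_2(-2) = (1)·(-1)/[(9)·(7)] = -1/63
Sum: (-5)·(4/9) + (-9)·(4/7) + (-7)·(-1/63) = -457/63

-457/63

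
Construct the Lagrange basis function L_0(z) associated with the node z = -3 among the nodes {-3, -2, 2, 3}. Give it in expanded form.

L_0(z) = -(1/30)z^3 + (1/10)z^2 + (2/15)z - 2/5

L_0(z) = (z + 2)(z - 2)(z - 3) / [(-1)·(-5)·(-6)]
       = (z^3 - 3z^2 - 4z + 12) / (-30)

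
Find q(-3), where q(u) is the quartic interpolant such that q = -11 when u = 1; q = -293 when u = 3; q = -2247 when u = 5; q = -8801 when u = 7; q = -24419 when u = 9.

-431

Using Newton's divided-difference form:
q[1,3] = (-293 - (-11)) / (3 - 1) = -141
q[3,5] = (-2247 - (-293)) / (5 - 3) = -977
q[5,7] = (-8801 - (-2247)) / (7 - 5) = -3277
q[7,9] = (-24419 - (-8801)) / (9 - 7) = -7809
q[1,3,5] = (-977 - (-141)) / (5 - 1) = -209
q[3,5,7] = (-3277 - (-977)) / (7 - 3) = -575
q[5,7,9] = (-7809 - (-3277)) / (9 - 5) = -1133
q[1,3,5,7] = (-575 - (-209)) / (7 - 1) = -61
q[3,5,7,9] = (-1133 - (-575)) / (9 - 3) = -93
q[1,3,5,7,9] = (-93 - (-61)) / (9 - 1) = -4
q(-3) = -11 + (-141)·(-4) + (-209)·(-4)·(-6) + (-61)·(-4)·(-6)·(-8) + (-4)·(-4)·(-6)·(-8)·(-10) = -431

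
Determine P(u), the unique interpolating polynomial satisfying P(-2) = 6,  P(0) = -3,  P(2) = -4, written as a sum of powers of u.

P(u) = u^2 - (5/2)u - 3

Newton's divided differences:
P[-2,0] = (-3 - 6) / (0 - (-2)) = -9/2
P[0,2] = (-4 - (-3)) / (2 - 0) = -1/2
P[-2,0,2] = (-1/2 - (-9/2)) / (2 - (-2)) = 1
P(u) = 6 + (-9/2)·(u + 2) + 1·(u + 2)u
Expanding: P(u) = u^2 - (5/2)u - 3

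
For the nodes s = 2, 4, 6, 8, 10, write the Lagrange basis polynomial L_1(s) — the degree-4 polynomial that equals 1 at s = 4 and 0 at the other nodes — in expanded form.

L_1(s) = -(1/96)s^4 + (13/48)s^3 - (59/24)s^2 + (107/12)s - 10

L_1(s) = (s - 2)(s - 6)(s - 8)(s - 10) / [(2)·(-2)·(-4)·(-6)]
       = (s^4 - 26s^3 + 236s^2 - 856s + 960) / (-96)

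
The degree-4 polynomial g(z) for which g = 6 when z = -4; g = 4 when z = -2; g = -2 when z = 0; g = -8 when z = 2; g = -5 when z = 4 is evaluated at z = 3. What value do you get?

-1073/128

Using Newton's divided-difference form:
g[-4,-2] = (4 - 6) / (-2 - (-4)) = -1
g[-2,0] = (-2 - 4) / (0 - (-2)) = -3
g[0,2] = (-8 - (-2)) / (2 - 0) = -3
g[2,4] = (-5 - (-8)) / (4 - 2) = 3/2
g[-4,-2,0] = (-3 - (-1)) / (0 - (-4)) = -1/2
g[-2,0,2] = (-3 - (-3)) / (2 - (-2)) = 0
g[0,2,4] = (3/2 - (-3)) / (4 - 0) = 9/8
g[-4,-2,0,2] = (0 - (-1/2)) / (2 - (-4)) = 1/12
g[-2,0,2,4] = (9/8 - 0) / (4 - (-2)) = 3/16
g[-4,-2,0,2,4] = (3/16 - 1/12) / (4 - (-4)) = 5/384
g(3) = 6 + (-1)·(7) + (-1/2)·(7)·(5) + (1/12)·(7)·(5)·(3) + (5/384)·(7)·(5)·(3)·(1) = -1073/128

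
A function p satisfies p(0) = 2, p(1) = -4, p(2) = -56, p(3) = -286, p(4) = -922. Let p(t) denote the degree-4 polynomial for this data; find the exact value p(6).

-4804

Using Newton's divided-difference form:
p[0,1] = (-4 - 2) / (1 - 0) = -6
p[1,2] = (-56 - (-4)) / (2 - 1) = -52
p[2,3] = (-286 - (-56)) / (3 - 2) = -230
p[3,4] = (-922 - (-286)) / (4 - 3) = -636
p[0,1,2] = (-52 - (-6)) / (2 - 0) = -23
p[1,2,3] = (-230 - (-52)) / (3 - 1) = -89
p[2,3,4] = (-636 - (-230)) / (4 - 2) = -203
p[0,1,2,3] = (-89 - (-23)) / (3 - 0) = -22
p[1,2,3,4] = (-203 - (-89)) / (4 - 1) = -38
p[0,1,2,3,4] = (-38 - (-22)) / (4 - 0) = -4
p(6) = 2 + (-6)·(6) + (-23)·(6)·(5) + (-22)·(6)·(5)·(4) + (-4)·(6)·(5)·(4)·(3) = -4804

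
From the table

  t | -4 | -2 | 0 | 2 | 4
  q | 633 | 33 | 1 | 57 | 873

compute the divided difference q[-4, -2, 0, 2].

q[-4,-2] = (33 - 633) / (-2 - (-4)) = -300
q[-2,0] = (1 - 33) / (0 - (-2)) = -16
q[0,2] = (57 - 1) / (2 - 0) = 28
q[-4,-2,0] = (-16 - (-300)) / (0 - (-4)) = 71
q[-2,0,2] = (28 - (-16)) / (2 - (-2)) = 11
q[-4,-2,0,2] = (11 - 71) / (2 - (-4)) = -10

-10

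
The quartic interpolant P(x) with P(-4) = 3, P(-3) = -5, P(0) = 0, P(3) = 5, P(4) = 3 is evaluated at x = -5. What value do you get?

150/7

Evaluate each Lagrange basis at x = -5:
L_0(-5) = (-2)·(-5)·(-8)·(-9)/[(-1)·(-4)·(-7)·(-8)] = 45/14
L_1(-5) = (-1)·(-5)·(-8)·(-9)/[(1)·(-3)·(-6)·(-7)] = -20/7
L_2(-5) = (-1)·(-2)·(-8)·(-9)/[(4)·(3)·(-3)·(-4)] = 1
L_3(-5) = (-1)·(-2)·(-5)·(-9)/[(7)·(6)·(3)·(-1)] = -5/7
L_4(-5) = (-1)·(-2)·(-5)·(-8)/[(8)·(7)·(4)·(1)] = 5/14
Sum: 3·(45/14) + (-5)·(-20/7) + 0 + 5·(-5/7) + 3·(5/14) = 150/7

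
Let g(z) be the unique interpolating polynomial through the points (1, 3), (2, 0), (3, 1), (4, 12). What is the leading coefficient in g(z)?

1

The leading coefficient equals the top divided difference g[1,2,3,4].
g[1,2] = (0 - 3) / (2 - 1) = -3
g[2,3] = (1 - 0) / (3 - 2) = 1
g[3,4] = (12 - 1) / (4 - 3) = 11
g[1,2,3] = (1 - (-3)) / (3 - 1) = 2
g[2,3,4] = (11 - 1) / (4 - 2) = 5
g[1,2,3,4] = (5 - 2) / (4 - 1) = 1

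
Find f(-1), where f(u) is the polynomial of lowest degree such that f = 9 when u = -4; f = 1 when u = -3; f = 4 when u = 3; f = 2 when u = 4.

Using Newton's divided-difference form:
f[-4,-3] = (1 - 9) / (-3 - (-4)) = -8
f[-3,3] = (4 - 1) / (3 - (-3)) = 1/2
f[3,4] = (2 - 4) / (4 - 3) = -2
f[-4,-3,3] = (1/2 - (-8)) / (3 - (-4)) = 17/14
f[-3,3,4] = (-2 - 1/2) / (4 - (-3)) = -5/14
f[-4,-3,3,4] = (-5/14 - 17/14) / (4 - (-4)) = -11/56
f(-1) = 9 + (-8)·(3) + (17/14)·(3)·(2) + (-11/56)·(3)·(2)·(-4) = -3

-3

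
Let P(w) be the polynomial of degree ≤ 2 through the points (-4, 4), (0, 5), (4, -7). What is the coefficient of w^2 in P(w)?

-13/32

The leading coefficient equals the top divided difference P[-4,0,4].
P[-4,0] = (5 - 4) / (0 - (-4)) = 1/4
P[0,4] = (-7 - 5) / (4 - 0) = -3
P[-4,0,4] = (-3 - 1/4) / (4 - (-4)) = -13/32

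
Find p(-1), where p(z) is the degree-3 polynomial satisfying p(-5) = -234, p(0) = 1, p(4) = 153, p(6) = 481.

Using Newton's divided-difference form:
p[-5,0] = (1 - (-234)) / (0 - (-5)) = 47
p[0,4] = (153 - 1) / (4 - 0) = 38
p[4,6] = (481 - 153) / (6 - 4) = 164
p[-5,0,4] = (38 - 47) / (4 - (-5)) = -1
p[0,4,6] = (164 - 38) / (6 - 0) = 21
p[-5,0,4,6] = (21 - (-1)) / (6 - (-5)) = 2
p(-1) = -234 + 47·(4) + (-1)·(4)·(-1) + 2·(4)·(-1)·(-5) = -2

-2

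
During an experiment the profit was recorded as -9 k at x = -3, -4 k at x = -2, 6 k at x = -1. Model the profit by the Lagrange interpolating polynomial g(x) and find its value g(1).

41

L_0(1) = (3)·(2)/[(-1)·(-2)] = 3
L_1(1) = (4)·(2)/[(1)·(-1)] = -8
L_2(1) = (4)·(3)/[(2)·(1)] = 6
Sum: (-9)·(3) + (-4)·(-8) + 6·(6) = 41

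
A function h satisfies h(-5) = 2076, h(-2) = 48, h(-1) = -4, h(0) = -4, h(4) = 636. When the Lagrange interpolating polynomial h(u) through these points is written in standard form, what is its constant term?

-4

L_0(u) = (u + 2)(u + 1)u(u - 4) / [540] = (1/540)u^4 - (1/540)u^3 - (1/54)u^2 - (2/135)u
L_1(u) = (u + 5)(u + 1)u(u - 4) / [-36] = -(1/36)u^4 - (1/18)u^3 + (19/36)u^2 + (5/9)u
L_2(u) = (u + 5)(u + 2)u(u - 4) / [20] = (1/20)u^4 + (3/20)u^3 - (9/10)u^2 - 2u
L_3(u) = (u + 5)(u + 2)(u + 1)(u - 4) / [-40] = -(1/40)u^4 - (1/10)u^3 + (3/8)u^2 + (29/20)u + 1
L_4(u) = (u + 5)(u + 2)(u + 1)u / [1080] = (1/1080)u^4 + (1/135)u^3 + (17/1080)u^2 + (1/108)u
h(u) = 2076·L_0 + 48·L_1 + (-4)·L_2 + (-4)·L_3 + 636·L_4
Only the constant term is needed; take it from each L_i and combine:
2076·(0) + 48·(0) + (-4)·(0) + (-4)·(1) + 636·(0) = -4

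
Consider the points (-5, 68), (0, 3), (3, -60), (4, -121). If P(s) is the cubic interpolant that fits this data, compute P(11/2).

-2165/8

Evaluate each Lagrange basis at s = 11/2:
L_0(11/2) = (11/2)·(5/2)·(3/2)/[(-5)·(-8)·(-9)] = -11/192
L_1(11/2) = (21/2)·(5/2)·(3/2)/[(5)·(-3)·(-4)] = 21/32
L_2(11/2) = (21/2)·(11/2)·(3/2)/[(8)·(3)·(-1)] = -231/64
L_3(11/2) = (21/2)·(11/2)·(5/2)/[(9)·(4)·(1)] = 385/96
Sum: 68·(-11/192) + 3·(21/32) + (-60)·(-231/64) + (-121)·(385/96) = -2165/8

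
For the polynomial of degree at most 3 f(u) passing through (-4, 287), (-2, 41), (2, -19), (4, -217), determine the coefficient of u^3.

-4

The leading coefficient equals the top divided difference f[-4,-2,2,4].
f[-4,-2] = (41 - 287) / (-2 - (-4)) = -123
f[-2,2] = (-19 - 41) / (2 - (-2)) = -15
f[2,4] = (-217 - (-19)) / (4 - 2) = -99
f[-4,-2,2] = (-15 - (-123)) / (2 - (-4)) = 18
f[-2,2,4] = (-99 - (-15)) / (4 - (-2)) = -14
f[-4,-2,2,4] = (-14 - 18) / (4 - (-4)) = -4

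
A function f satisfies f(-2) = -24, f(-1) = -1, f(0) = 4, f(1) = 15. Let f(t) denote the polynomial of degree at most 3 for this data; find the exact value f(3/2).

121/4

L_0(3/2) = (5/2)·(3/2)·(1/2)/[(-1)·(-2)·(-3)] = -5/16
L_1(3/2) = (7/2)·(3/2)·(1/2)/[(1)·(-1)·(-2)] = 21/16
L_2(3/2) = (7/2)·(5/2)·(1/2)/[(2)·(1)·(-1)] = -35/16
L_3(3/2) = (7/2)·(5/2)·(3/2)/[(3)·(2)·(1)] = 35/16
Sum: (-24)·(-5/16) + (-1)·(21/16) + 4·(-35/16) + 15·(35/16) = 121/4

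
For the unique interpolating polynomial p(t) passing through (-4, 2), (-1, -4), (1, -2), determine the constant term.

-18/5

Build the Lagrange basis polynomials:
L_0(t) = (t + 1)(t - 1) / [15] = (1/15)t^2 - 1/15
L_1(t) = (t + 4)(t - 1) / [-6] = -(1/6)t^2 - (1/2)t + 2/3
L_2(t) = (t + 4)(t + 1) / [10] = (1/10)t^2 + (1/2)t + 2/5
p(t) = 2·L_0 + (-4)·L_1 + (-2)·L_2
Only the constant term is needed; take it from each L_i and combine:
2·(-1/15) + (-4)·(2/3) + (-2)·(2/5) = -18/5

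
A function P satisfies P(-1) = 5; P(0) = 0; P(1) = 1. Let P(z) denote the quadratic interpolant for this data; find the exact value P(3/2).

15/4

Evaluate each Lagrange basis at z = 3/2:
L_0(3/2) = (3/2)·(1/2)/[(-1)·(-2)] = 3/8
L_1(3/2) = (5/2)·(1/2)/[(1)·(-1)] = -5/4
L_2(3/2) = (5/2)·(3/2)/[(2)·(1)] = 15/8
Sum: 5·(3/8) + 0 + 1·(15/8) = 15/4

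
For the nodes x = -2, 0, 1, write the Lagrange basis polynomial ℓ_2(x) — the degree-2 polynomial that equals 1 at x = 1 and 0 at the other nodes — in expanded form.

ℓ_2(x) = (x + 2)x / [(3)·(1)]
       = (x^2 + 2x) / (3)

ℓ_2(x) = (1/3)x^2 + (2/3)x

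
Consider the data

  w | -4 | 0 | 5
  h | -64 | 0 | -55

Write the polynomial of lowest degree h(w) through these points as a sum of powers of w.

h(w) = -3w^2 + 4w

L_0(w) = w(w - 5) / [36] = (1/36)w^2 - (5/36)w
L_1(w) = (w + 4)(w - 5) / [-20] = -(1/20)w^2 + (1/20)w + 1
L_2(w) = (w + 4)w / [45] = (1/45)w^2 + (4/45)w
h(w) = (-64)·L_0 + 0·L_1 + (-55)·L_2
  (-64)·L_0(w) = -(16/9)w^2 + (80/9)w
  0·L_1(w) = 0
  (-55)·L_2(w) = -(11/9)w^2 - (44/9)w
Adding term by term: -3w^2 + 4w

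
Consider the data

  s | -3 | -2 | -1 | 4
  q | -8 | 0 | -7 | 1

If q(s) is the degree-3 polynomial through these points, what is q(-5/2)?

Evaluate each Lagrange basis at s = -5/2:
L_0(-5/2) = (-1/2)·(-3/2)·(-13/2)/[(-1)·(-2)·(-7)] = 39/112
L_1(-5/2) = (1/2)·(-3/2)·(-13/2)/[(1)·(-1)·(-6)] = 13/16
L_2(-5/2) = (1/2)·(-1/2)·(-13/2)/[(2)·(1)·(-5)] = -13/80
L_3(-5/2) = (1/2)·(-1/2)·(-3/2)/[(7)·(6)·(5)] = 1/560
Sum: (-8)·(39/112) + 0 + (-7)·(-13/80) + 1·(1/560) = -461/280

-461/280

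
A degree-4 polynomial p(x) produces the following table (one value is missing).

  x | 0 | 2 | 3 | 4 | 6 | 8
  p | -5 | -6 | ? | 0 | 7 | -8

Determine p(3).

The 5 known values determine p uniquely (degree ≤ 4).
Evaluate each Lagrange basis at x = 3:
L_0(3) = (1)·(-1)·(-3)·(-5)/[(-2)·(-4)·(-6)·(-8)] = -5/128
L_1(3) = (3)·(-1)·(-3)·(-5)/[(2)·(-2)·(-4)·(-6)] = 15/32
L_2(3) = (3)·(1)·(-3)·(-5)/[(4)·(2)·(-2)·(-4)] = 45/64
L_3(3) = (3)·(1)·(-1)·(-5)/[(6)·(4)·(2)·(-2)] = -5/32
L_4(3) = (3)·(1)·(-1)·(-3)/[(8)·(6)·(4)·(2)] = 3/128
Sum: (-5)·(-5/128) + (-6)·(15/32) + 0 + 7·(-5/32) + (-8)·(3/128) = -499/128

-499/128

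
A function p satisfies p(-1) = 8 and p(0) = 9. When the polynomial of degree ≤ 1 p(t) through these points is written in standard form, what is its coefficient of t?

The leading coefficient equals the top divided difference p[-1,0].
p[-1,0] = (9 - 8) / (0 - (-1)) = 1

1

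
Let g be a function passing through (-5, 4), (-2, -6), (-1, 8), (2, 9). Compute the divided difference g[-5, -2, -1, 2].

-31/28

g[-5,-2] = (-6 - 4) / (-2 - (-5)) = -10/3
g[-2,-1] = (8 - (-6)) / (-1 - (-2)) = 14
g[-1,2] = (9 - 8) / (2 - (-1)) = 1/3
g[-5,-2,-1] = (14 - (-10/3)) / (-1 - (-5)) = 13/3
g[-2,-1,2] = (1/3 - 14) / (2 - (-2)) = -41/12
g[-5,-2,-1,2] = (-41/12 - 13/3) / (2 - (-5)) = -31/28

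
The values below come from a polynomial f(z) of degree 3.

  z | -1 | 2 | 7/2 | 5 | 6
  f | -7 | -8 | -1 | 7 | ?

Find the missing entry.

308/27

The 4 known values determine f uniquely (degree ≤ 3).
Evaluate each Lagrange basis at z = 6:
L_0(6) = (4)·(5/2)·(1)/[(-3)·(-9/2)·(-6)] = -10/81
L_1(6) = (7)·(5/2)·(1)/[(3)·(-3/2)·(-3)] = 35/27
L_2(6) = (7)·(4)·(1)/[(9/2)·(3/2)·(-3/2)] = -224/81
L_3(6) = (7)·(4)·(5/2)/[(6)·(3)·(3/2)] = 70/27
Sum: (-7)·(-10/81) + (-8)·(35/27) + (-1)·(-224/81) + 7·(70/27) = 308/27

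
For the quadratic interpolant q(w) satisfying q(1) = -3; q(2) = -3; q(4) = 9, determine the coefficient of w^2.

2

The leading coefficient equals the top divided difference q[1,2,4].
q[1,2] = (-3 - (-3)) / (2 - 1) = 0
q[2,4] = (9 - (-3)) / (4 - 2) = 6
q[1,2,4] = (6 - 0) / (4 - 1) = 2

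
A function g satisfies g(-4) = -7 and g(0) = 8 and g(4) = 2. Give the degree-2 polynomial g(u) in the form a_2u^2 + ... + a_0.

Newton's divided differences:
g[-4,0] = (8 - (-7)) / (0 - (-4)) = 15/4
g[0,4] = (2 - 8) / (4 - 0) = -3/2
g[-4,0,4] = (-3/2 - 15/4) / (4 - (-4)) = -21/32
g(u) = -7 + (15/4)·(u + 4) + (-21/32)·(u + 4)u
Expanding: g(u) = -(21/32)u^2 + (9/8)u + 8

g(u) = -(21/32)u^2 + (9/8)u + 8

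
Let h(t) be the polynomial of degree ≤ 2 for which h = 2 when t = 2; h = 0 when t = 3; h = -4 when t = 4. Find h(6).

Evaluate each Lagrange basis at t = 6:
L_0(6) = (3)·(2)/[(-1)·(-2)] = 3
L_1(6) = (4)·(2)/[(1)·(-1)] = -8
L_2(6) = (4)·(3)/[(2)·(1)] = 6
Sum: 2·(3) + 0 + (-4)·(6) = -18

-18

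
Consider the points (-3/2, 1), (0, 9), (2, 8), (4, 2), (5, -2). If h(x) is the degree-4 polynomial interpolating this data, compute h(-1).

2823/572

L_0(-1) = (-1)·(-3)·(-5)·(-6)/[(-3/2)·(-7/2)·(-11/2)·(-13/2)] = 480/1001
L_1(-1) = (1/2)·(-3)·(-5)·(-6)/[(3/2)·(-2)·(-4)·(-5)] = 3/4
L_2(-1) = (1/2)·(-1)·(-5)·(-6)/[(7/2)·(2)·(-2)·(-3)] = -5/14
L_3(-1) = (1/2)·(-1)·(-3)·(-6)/[(11/2)·(4)·(2)·(-1)] = 9/44
L_4(-1) = (1/2)·(-1)·(-3)·(-5)/[(13/2)·(5)·(3)·(1)] = -1/13
Sum: 1·(480/1001) + 9·(3/4) + 8·(-5/14) + 2·(9/44) + (-2)·(-1/13) = 2823/572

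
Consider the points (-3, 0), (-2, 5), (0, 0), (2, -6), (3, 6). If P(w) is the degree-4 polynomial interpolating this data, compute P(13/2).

Evaluate each Lagrange basis at w = 13/2:
L_0(13/2) = (17/2)·(13/2)·(9/2)·(7/2)/[(-1)·(-3)·(-5)·(-6)] = 1547/160
L_1(13/2) = (19/2)·(13/2)·(9/2)·(7/2)/[(1)·(-2)·(-4)·(-5)] = -15561/640
L_2(13/2) = (19/2)·(17/2)·(9/2)·(7/2)/[(3)·(2)·(-2)·(-3)] = 2261/64
L_3(13/2) = (19/2)·(17/2)·(13/2)·(7/2)/[(5)·(4)·(2)·(-1)] = -29393/640
L_4(13/2) = (19/2)·(17/2)·(13/2)·(9/2)/[(6)·(5)·(3)·(1)] = 4199/160
Sum: 0 + 5·(-15561/640) + 0 + (-6)·(-29393/640) + 6·(4199/160) = 199329/640

199329/640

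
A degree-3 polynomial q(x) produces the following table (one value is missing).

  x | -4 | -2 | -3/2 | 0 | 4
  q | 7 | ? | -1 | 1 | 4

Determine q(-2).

-371/440

The 4 known values determine q uniquely (degree ≤ 3).
Evaluate each Lagrange basis at x = -2:
L_0(-2) = (-1/2)·(-2)·(-6)/[(-5/2)·(-4)·(-8)] = 3/40
L_1(-2) = (2)·(-2)·(-6)/[(5/2)·(-3/2)·(-11/2)] = 64/55
L_2(-2) = (2)·(-1/2)·(-6)/[(4)·(3/2)·(-4)] = -1/4
L_3(-2) = (2)·(-1/2)·(-2)/[(8)·(11/2)·(4)] = 1/88
Sum: 7·(3/40) + (-1)·(64/55) + 1·(-1/4) + 4·(1/88) = -371/440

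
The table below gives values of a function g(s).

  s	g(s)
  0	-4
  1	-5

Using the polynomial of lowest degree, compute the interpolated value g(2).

Evaluate each Lagrange basis at s = 2:
L_0(2) = (1)/[(-1)] = -1
L_1(2) = (2)/[(1)] = 2
Sum: (-4)·(-1) + (-5)·(2) = -6

-6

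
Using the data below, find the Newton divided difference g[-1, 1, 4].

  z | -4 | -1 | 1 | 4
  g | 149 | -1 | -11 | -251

-15

g[-1,1] = (-11 - (-1)) / (1 - (-1)) = -5
g[1,4] = (-251 - (-11)) / (4 - 1) = -80
g[-1,1,4] = (-80 - (-5)) / (4 - (-1)) = -15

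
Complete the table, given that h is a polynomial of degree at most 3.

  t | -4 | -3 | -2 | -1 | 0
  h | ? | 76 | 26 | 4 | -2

166

The 4 known values determine h uniquely (degree ≤ 3).
L_0(-4) = (-2)·(-3)·(-4)/[(-1)·(-2)·(-3)] = 4
L_1(-4) = (-1)·(-3)·(-4)/[(1)·(-1)·(-2)] = -6
L_2(-4) = (-1)·(-2)·(-4)/[(2)·(1)·(-1)] = 4
L_3(-4) = (-1)·(-2)·(-3)/[(3)·(2)·(1)] = -1
Sum: 76·(4) + 26·(-6) + 4·(4) + (-2)·(-1) = 166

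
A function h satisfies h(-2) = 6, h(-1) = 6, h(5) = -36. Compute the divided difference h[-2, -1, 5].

h[-2,-1] = (6 - 6) / (-1 - (-2)) = 0
h[-1,5] = (-36 - 6) / (5 - (-1)) = -7
h[-2,-1,5] = (-7 - 0) / (5 - (-2)) = -1

-1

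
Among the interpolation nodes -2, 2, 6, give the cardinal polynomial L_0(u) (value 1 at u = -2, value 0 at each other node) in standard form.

L_0(u) = (1/32)u^2 - (1/4)u + 3/8

L_0(u) = (u - 2)(u - 6) / [(-4)·(-8)]
       = (u^2 - 8u + 12) / (32)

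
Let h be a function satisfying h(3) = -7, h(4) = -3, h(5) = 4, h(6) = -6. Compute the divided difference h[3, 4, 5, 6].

-10/3

h[3,4] = (-3 - (-7)) / (4 - 3) = 4
h[4,5] = (4 - (-3)) / (5 - 4) = 7
h[5,6] = (-6 - 4) / (6 - 5) = -10
h[3,4,5] = (7 - 4) / (5 - 3) = 3/2
h[4,5,6] = (-10 - 7) / (6 - 4) = -17/2
h[3,4,5,6] = (-17/2 - 3/2) / (6 - 3) = -10/3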